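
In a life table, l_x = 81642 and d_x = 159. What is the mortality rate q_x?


q_x = d_x / l_x
= 159 / 81642
= 0.0019


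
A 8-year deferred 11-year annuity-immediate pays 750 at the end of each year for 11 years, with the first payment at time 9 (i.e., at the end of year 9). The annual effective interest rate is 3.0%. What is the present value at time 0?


PV at time 8 of the 11-year annuity-immediate:
a_n = 750 * (1-(1+0.03)^(-11))/0.03 = 6939.4681
Discount back 8 years to time 0:
PV = 6939.4681 * (1+0.03)^(-8)
= 6939.4681 * 0.789409
= 5478.0802


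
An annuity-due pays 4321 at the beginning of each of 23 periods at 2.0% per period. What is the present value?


PV_due = PMT * (1-(1+i)^(-n))/i * (1+i)
PV_immediate = 79040.614
PV_due = 79040.614 * 1.02
= 80621.4263


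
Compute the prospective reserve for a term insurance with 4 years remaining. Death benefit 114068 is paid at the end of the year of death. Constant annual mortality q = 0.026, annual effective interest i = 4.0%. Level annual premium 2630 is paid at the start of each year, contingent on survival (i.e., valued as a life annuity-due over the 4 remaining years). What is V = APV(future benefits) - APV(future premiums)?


v = 1/(1+i) = 0.961538
APV(future benefits) per unit = sum_{k=0}^{3} k_p_x * q * v^(k+1) = 0.090877
APV(future benefits) = 114068 * 0.090877 = 10366.1709
Life annuity-due factor ä_{x:4} = sum_{k=0}^{3} k_p_x * v^k = 3.635085
APV(future premiums) = 2630 * 3.635085 = 9560.2726
V = 10366.1709 - 9560.2726
= 805.8983


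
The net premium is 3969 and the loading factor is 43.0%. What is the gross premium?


Gross = net * (1 + loading)
= 3969 * (1 + 0.43)
= 3969 * 1.43
= 5675.67


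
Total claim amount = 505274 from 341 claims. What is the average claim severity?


severity = total / number
= 505274 / 341
= 1481.7419


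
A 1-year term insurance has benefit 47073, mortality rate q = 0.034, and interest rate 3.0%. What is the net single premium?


NSP = benefit * q * v
v = 1/(1+i) = 0.970874
NSP = 47073 * 0.034 * 0.970874
= 1553.866


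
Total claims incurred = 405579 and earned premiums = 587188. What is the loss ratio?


Loss ratio = claims / premiums
= 405579 / 587188
= 0.6907


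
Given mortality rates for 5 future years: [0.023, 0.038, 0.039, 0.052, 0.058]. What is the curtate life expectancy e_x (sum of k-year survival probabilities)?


e_x = sum_{k=1}^{n} k_p_x
k_p_x values:
  1_p_x = 0.977
  2_p_x = 0.939874
  3_p_x = 0.903219
  4_p_x = 0.856252
  5_p_x = 0.806589
e_x = 4.4829


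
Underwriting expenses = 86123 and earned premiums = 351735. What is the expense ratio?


Expense ratio = expenses / premiums
= 86123 / 351735
= 0.2449


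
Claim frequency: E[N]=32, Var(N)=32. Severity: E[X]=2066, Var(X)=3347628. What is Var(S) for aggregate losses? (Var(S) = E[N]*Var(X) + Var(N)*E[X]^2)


Var(S) = E[N]*Var(X) + Var(N)*E[X]^2
= 32*3347628 + 32*2066^2
= 107124096 + 136587392
= 2.4371e+08


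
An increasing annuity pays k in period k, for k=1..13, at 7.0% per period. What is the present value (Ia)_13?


(Ia)_n = sum_{k=1}^{n} k * v^k, v = 1/(1+i)
v = 0.934579
Sum computed term by term:
(Ia)_13 = 50.6878


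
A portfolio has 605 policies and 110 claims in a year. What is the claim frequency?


frequency = claims / policies
= 110 / 605
= 0.1818


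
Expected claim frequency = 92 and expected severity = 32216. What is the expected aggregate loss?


E[S] = E[N] * E[X]
= 92 * 32216
= 2.9639e+06


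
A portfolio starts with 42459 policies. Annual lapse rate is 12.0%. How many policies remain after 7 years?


remaining = initial * (1 - lapse)^years
= 42459 * (1 - 0.12)^7
= 42459 * 0.408676
= 17351.9571


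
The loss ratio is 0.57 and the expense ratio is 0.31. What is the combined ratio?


Combined ratio = loss ratio + expense ratio
= 0.57 + 0.31
= 0.88


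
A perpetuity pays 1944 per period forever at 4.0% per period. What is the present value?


PV = PMT / i
= 1944 / 0.04
= 48600.0


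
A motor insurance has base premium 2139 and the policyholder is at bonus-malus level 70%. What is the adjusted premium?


adjusted = base * BM_level / 100
= 2139 * 70 / 100
= 2139 * 0.7
= 1497.3


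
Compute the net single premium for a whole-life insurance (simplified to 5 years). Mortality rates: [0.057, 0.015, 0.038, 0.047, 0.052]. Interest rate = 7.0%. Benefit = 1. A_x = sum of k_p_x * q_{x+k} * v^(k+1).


v = 0.934579
Year 0: k_p_x=1.0, q=0.057, term=0.053271
Year 1: k_p_x=0.943, q=0.015, term=0.012355
Year 2: k_p_x=0.928855, q=0.038, term=0.028812
Year 3: k_p_x=0.893559, q=0.047, term=0.03204
Year 4: k_p_x=0.851561, q=0.052, term=0.031572
A_x = 0.158


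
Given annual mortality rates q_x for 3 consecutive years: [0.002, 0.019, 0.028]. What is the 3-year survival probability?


p_k = 1 - q_k for each year
Survival = product of (1 - q_k)
= 0.998 * 0.981 * 0.972
= 0.9516


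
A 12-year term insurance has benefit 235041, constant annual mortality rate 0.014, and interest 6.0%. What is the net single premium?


NSP = benefit * sum_{k=0}^{n-1} k_p_x * q * v^(k+1)
With constant q=0.014, v=0.943396
Sum = 0.109802
NSP = 235041 * 0.109802
= 25808.0369


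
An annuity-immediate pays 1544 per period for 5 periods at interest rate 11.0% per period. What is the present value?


PV = PMT * (1 - (1+i)^(-n)) / i
= 1544 * (1 - (1+0.11)^(-5)) / 0.11
= 1544 * (1 - 0.593451) / 0.11
= 1544 * 3.695897
= 5706.465


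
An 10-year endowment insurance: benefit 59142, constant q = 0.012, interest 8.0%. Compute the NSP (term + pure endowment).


Term component = 4547.369
Pure endowment = 10_p_x * v^10 * benefit = 0.886277 * 0.463193 * 59142 = 24278.838
NSP = 28826.207


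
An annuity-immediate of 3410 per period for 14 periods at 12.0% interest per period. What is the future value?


FV = PMT * ((1+i)^n - 1) / i
= 3410 * ((1.12)^14 - 1) / 0.12
= 3410 * (4.887112 - 1) / 0.12
= 110458.7741


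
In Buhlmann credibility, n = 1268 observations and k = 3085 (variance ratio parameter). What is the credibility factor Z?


Z = n / (n + k)
= 1268 / (1268 + 3085)
= 1268 / 4353
= 0.2913


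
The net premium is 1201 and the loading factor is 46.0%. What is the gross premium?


Gross = net * (1 + loading)
= 1201 * (1 + 0.46)
= 1201 * 1.46
= 1753.46


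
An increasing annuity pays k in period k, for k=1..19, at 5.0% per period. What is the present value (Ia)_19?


(Ia)_n = sum_{k=1}^{n} k * v^k, v = 1/(1+i)
v = 0.952381
Sum computed term by term:
(Ia)_19 = 103.4128


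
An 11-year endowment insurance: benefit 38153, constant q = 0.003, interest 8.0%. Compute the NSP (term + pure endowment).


Term component = 806.8117
Pure endowment = 11_p_x * v^11 * benefit = 0.967491 * 0.428883 * 38153 = 15831.2105
NSP = 16638.0222


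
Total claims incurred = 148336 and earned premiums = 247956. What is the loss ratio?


Loss ratio = claims / premiums
= 148336 / 247956
= 0.5982


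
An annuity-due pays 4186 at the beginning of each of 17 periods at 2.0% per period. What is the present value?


PV_due = PMT * (1-(1+i)^(-n))/i * (1+i)
PV_immediate = 59825.7757
PV_due = 59825.7757 * 1.02
= 61022.2912


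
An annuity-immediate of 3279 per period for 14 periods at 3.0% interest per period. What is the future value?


FV = PMT * ((1+i)^n - 1) / i
= 3279 * ((1.03)^14 - 1) / 0.03
= 3279 * (1.51259 - 1) / 0.03
= 56026.0569


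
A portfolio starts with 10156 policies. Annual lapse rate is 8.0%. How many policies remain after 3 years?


remaining = initial * (1 - lapse)^years
= 10156 * (1 - 0.08)^3
= 10156 * 0.778688
= 7908.3553


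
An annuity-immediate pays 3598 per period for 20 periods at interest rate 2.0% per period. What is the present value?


PV = PMT * (1 - (1+i)^(-n)) / i
= 3598 * (1 - (1+0.02)^(-20)) / 0.02
= 3598 * (1 - 0.672971) / 0.02
= 3598 * 16.351433
= 58832.4572


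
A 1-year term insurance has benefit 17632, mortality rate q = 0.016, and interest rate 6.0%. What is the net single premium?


NSP = benefit * q * v
v = 1/(1+i) = 0.943396
NSP = 17632 * 0.016 * 0.943396
= 266.1434


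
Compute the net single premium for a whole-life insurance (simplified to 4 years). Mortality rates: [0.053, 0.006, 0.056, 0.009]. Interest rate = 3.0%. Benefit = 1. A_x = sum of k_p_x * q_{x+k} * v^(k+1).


v = 0.970874
Year 0: k_p_x=1.0, q=0.053, term=0.051456
Year 1: k_p_x=0.947, q=0.006, term=0.005356
Year 2: k_p_x=0.941318, q=0.056, term=0.048241
Year 3: k_p_x=0.888604, q=0.009, term=0.007106
A_x = 0.1122


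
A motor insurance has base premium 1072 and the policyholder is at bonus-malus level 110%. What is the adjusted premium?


adjusted = base * BM_level / 100
= 1072 * 110 / 100
= 1072 * 1.1
= 1179.2


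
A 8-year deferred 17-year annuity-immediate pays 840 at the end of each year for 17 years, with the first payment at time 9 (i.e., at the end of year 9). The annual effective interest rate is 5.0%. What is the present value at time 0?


PV at time 8 of the 17-year annuity-immediate:
a_n = 840 * (1-(1+0.05)^(-17))/0.05 = 9470.2156
Discount back 8 years to time 0:
PV = 9470.2156 * (1+0.05)^(-8)
= 9470.2156 * 0.676839
= 6409.8147


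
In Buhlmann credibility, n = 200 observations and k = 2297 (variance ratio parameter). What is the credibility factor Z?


Z = n / (n + k)
= 200 / (200 + 2297)
= 200 / 2497
= 0.0801


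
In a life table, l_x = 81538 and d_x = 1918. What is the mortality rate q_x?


q_x = d_x / l_x
= 1918 / 81538
= 0.0235


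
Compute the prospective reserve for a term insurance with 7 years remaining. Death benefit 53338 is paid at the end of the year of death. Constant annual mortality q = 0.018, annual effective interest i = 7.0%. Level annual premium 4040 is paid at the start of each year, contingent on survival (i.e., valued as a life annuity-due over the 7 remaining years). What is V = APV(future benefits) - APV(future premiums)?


v = 1/(1+i) = 0.934579
APV(future benefits) per unit = sum_{k=0}^{6} k_p_x * q * v^(k+1) = 0.092374
APV(future benefits) = 53338 * 0.092374 = 4927.0244
Life annuity-due factor ä_{x:7} = sum_{k=0}^{6} k_p_x * v^k = 5.491099
APV(future premiums) = 4040 * 5.491099 = 22184.0392
V = 4927.0244 - 22184.0392
= -17257.0148


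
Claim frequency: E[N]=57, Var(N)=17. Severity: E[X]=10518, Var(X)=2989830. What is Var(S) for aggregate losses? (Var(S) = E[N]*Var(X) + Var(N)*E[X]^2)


Var(S) = E[N]*Var(X) + Var(N)*E[X]^2
= 57*2989830 + 17*10518^2
= 170420310 + 1880681508
= 2.0511e+09


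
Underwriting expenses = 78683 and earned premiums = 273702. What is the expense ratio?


Expense ratio = expenses / premiums
= 78683 / 273702
= 0.2875


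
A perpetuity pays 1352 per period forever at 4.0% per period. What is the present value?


PV = PMT / i
= 1352 / 0.04
= 33800.0


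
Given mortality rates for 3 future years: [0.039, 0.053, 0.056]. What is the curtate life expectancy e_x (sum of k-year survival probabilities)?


e_x = sum_{k=1}^{n} k_p_x
k_p_x values:
  1_p_x = 0.961
  2_p_x = 0.910067
  3_p_x = 0.859103
e_x = 2.7302


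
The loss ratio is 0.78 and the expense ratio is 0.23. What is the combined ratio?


Combined ratio = loss ratio + expense ratio
= 0.78 + 0.23
= 1.01


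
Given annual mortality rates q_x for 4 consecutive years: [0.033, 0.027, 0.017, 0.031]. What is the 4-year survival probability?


p_k = 1 - q_k for each year
Survival = product of (1 - q_k)
= 0.967 * 0.973 * 0.983 * 0.969
= 0.8962


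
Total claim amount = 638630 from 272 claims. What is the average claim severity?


severity = total / number
= 638630 / 272
= 2347.9044


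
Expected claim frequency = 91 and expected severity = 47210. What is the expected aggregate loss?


E[S] = E[N] * E[X]
= 91 * 47210
= 4.2961e+06


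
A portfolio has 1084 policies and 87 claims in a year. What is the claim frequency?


frequency = claims / policies
= 87 / 1084
= 0.0803


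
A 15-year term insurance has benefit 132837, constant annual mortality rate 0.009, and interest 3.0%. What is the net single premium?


NSP = benefit * sum_{k=0}^{n-1} k_p_x * q * v^(k+1)
With constant q=0.009, v=0.970874
Sum = 0.101432
NSP = 132837 * 0.101432
= 13473.8913


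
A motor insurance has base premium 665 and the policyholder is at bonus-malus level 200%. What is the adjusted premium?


adjusted = base * BM_level / 100
= 665 * 200 / 100
= 665 * 2.0
= 1330.0


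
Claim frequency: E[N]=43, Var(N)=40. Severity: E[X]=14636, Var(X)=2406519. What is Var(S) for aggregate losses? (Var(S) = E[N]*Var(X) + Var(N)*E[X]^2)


Var(S) = E[N]*Var(X) + Var(N)*E[X]^2
= 43*2406519 + 40*14636^2
= 103480317 + 8568499840
= 8.6720e+09


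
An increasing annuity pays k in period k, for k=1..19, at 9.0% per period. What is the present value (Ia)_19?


(Ia)_n = sum_{k=1}^{n} k * v^k, v = 1/(1+i)
v = 0.917431
Sum computed term by term:
(Ia)_19 = 67.3369


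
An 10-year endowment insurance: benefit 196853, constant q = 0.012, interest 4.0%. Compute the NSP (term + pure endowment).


Term component = 18228.424
Pure endowment = 10_p_x * v^10 * benefit = 0.886277 * 0.675564 * 196853 = 117863.1627
NSP = 136091.5867


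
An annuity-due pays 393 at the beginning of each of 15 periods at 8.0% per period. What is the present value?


PV_due = PMT * (1-(1+i)^(-n))/i * (1+i)
PV_immediate = 3363.8751
PV_due = 3363.8751 * 1.08
= 3632.9851


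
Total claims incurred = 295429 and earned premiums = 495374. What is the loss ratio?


Loss ratio = claims / premiums
= 295429 / 495374
= 0.5964


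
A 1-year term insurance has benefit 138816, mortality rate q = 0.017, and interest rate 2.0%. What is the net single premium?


NSP = benefit * q * v
v = 1/(1+i) = 0.980392
NSP = 138816 * 0.017 * 0.980392
= 2313.6


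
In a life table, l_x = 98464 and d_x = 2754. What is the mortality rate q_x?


q_x = d_x / l_x
= 2754 / 98464
= 0.028


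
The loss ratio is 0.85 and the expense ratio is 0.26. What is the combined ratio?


Combined ratio = loss ratio + expense ratio
= 0.85 + 0.26
= 1.11


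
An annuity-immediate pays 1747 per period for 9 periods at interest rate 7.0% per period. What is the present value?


PV = PMT * (1 - (1+i)^(-n)) / i
= 1747 * (1 - (1+0.07)^(-9)) / 0.07
= 1747 * (1 - 0.543934) / 0.07
= 1747 * 6.515232
= 11382.1107


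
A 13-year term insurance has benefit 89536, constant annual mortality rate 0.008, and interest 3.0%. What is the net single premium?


NSP = benefit * sum_{k=0}^{n-1} k_p_x * q * v^(k+1)
With constant q=0.008, v=0.970874
Sum = 0.081382
NSP = 89536 * 0.081382
= 7286.6477


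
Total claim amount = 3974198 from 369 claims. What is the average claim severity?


severity = total / number
= 3974198 / 369
= 10770.1843


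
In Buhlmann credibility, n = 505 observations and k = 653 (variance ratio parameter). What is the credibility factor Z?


Z = n / (n + k)
= 505 / (505 + 653)
= 505 / 1158
= 0.4361


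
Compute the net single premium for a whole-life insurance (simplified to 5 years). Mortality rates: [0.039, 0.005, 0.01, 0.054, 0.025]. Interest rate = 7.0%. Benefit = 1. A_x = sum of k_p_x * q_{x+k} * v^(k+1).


v = 0.934579
Year 0: k_p_x=1.0, q=0.039, term=0.036449
Year 1: k_p_x=0.961, q=0.005, term=0.004197
Year 2: k_p_x=0.956195, q=0.01, term=0.007805
Year 3: k_p_x=0.946633, q=0.054, term=0.038998
Year 4: k_p_x=0.895515, q=0.025, term=0.015962
A_x = 0.1034


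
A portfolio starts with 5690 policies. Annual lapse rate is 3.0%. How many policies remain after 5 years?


remaining = initial * (1 - lapse)^years
= 5690 * (1 - 0.03)^5
= 5690 * 0.858734
= 4886.1966


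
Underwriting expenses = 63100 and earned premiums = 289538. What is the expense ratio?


Expense ratio = expenses / premiums
= 63100 / 289538
= 0.2179


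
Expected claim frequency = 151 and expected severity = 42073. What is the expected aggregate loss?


E[S] = E[N] * E[X]
= 151 * 42073
= 6.3530e+06


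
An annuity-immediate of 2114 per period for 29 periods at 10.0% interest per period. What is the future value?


FV = PMT * ((1+i)^n - 1) / i
= 2114 * ((1.1)^29 - 1) / 0.1
= 2114 * (15.863093 - 1) / 0.1
= 314205.7854


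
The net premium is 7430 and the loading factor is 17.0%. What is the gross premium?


Gross = net * (1 + loading)
= 7430 * (1 + 0.17)
= 7430 * 1.17
= 8693.1


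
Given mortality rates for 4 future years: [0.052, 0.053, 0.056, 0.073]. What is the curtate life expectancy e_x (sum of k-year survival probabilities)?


e_x = sum_{k=1}^{n} k_p_x
k_p_x values:
  1_p_x = 0.948
  2_p_x = 0.897756
  3_p_x = 0.847482
  4_p_x = 0.785616
e_x = 3.4789


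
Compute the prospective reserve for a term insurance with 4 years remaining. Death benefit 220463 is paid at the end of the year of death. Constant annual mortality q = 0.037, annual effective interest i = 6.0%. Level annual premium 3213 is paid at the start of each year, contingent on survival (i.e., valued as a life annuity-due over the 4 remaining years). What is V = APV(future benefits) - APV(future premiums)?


v = 1/(1+i) = 0.943396
APV(future benefits) per unit = sum_{k=0}^{3} k_p_x * q * v^(k+1) = 0.1216
APV(future benefits) = 220463 * 0.1216 = 26808.2802
Life annuity-due factor ä_{x:4} = sum_{k=0}^{3} k_p_x * v^k = 3.483673
APV(future premiums) = 3213 * 3.483673 = 11193.0414
V = 26808.2802 - 11193.0414
= 15615.2389


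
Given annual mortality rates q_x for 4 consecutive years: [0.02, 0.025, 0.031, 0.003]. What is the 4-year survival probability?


p_k = 1 - q_k for each year
Survival = product of (1 - q_k)
= 0.98 * 0.975 * 0.969 * 0.997
= 0.9231


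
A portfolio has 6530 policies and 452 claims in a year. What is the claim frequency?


frequency = claims / policies
= 452 / 6530
= 0.0692


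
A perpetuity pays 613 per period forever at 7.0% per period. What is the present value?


PV = PMT / i
= 613 / 0.07
= 8757.1429


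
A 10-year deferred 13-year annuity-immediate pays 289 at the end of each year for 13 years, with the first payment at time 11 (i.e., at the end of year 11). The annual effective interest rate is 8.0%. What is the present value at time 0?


PV at time 10 of the 13-year annuity-immediate:
a_n = 289 * (1-(1+0.08)^(-13))/0.08 = 2284.1912
Discount back 10 years to time 0:
PV = 2284.1912 * (1+0.08)^(-10)
= 2284.1912 * 0.463193
= 1058.0225


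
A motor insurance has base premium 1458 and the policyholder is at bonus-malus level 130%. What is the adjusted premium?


adjusted = base * BM_level / 100
= 1458 * 130 / 100
= 1458 * 1.3
= 1895.4


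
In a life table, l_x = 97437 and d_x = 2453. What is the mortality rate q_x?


q_x = d_x / l_x
= 2453 / 97437
= 0.0252


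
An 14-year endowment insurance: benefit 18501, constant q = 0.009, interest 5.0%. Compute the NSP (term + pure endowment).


Term component = 1566.2528
Pure endowment = 14_p_x * v^14 * benefit = 0.881112 * 0.505068 * 18501 = 8233.3424
NSP = 9799.5953


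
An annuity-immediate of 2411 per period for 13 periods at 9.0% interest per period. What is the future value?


FV = PMT * ((1+i)^n - 1) / i
= 2411 * ((1.09)^13 - 1) / 0.09
= 2411 * (3.065805 - 1) / 0.09
= 55340.6102


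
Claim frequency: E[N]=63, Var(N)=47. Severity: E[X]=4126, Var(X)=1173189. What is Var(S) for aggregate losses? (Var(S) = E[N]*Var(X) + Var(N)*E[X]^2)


Var(S) = E[N]*Var(X) + Var(N)*E[X]^2
= 63*1173189 + 47*4126^2
= 73910907 + 800122172
= 8.7403e+08


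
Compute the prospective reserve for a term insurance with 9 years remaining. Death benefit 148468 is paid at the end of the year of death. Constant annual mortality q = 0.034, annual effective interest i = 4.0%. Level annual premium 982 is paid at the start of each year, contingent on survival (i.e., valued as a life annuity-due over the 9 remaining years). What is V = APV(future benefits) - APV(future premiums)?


v = 1/(1+i) = 0.961538
APV(future benefits) per unit = sum_{k=0}^{8} k_p_x * q * v^(k+1) = 0.223008
APV(future benefits) = 148468 * 0.223008 = 33109.6098
Life annuity-due factor ä_{x:9} = sum_{k=0}^{8} k_p_x * v^k = 6.821433
APV(future premiums) = 982 * 6.821433 = 6698.6473
V = 33109.6098 - 6698.6473
= 26410.9624


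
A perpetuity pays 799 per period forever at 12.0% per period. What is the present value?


PV = PMT / i
= 799 / 0.12
= 6658.3333


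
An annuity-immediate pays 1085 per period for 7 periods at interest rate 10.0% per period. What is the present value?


PV = PMT * (1 - (1+i)^(-n)) / i
= 1085 * (1 - (1+0.1)^(-7)) / 0.1
= 1085 * (1 - 0.513158) / 0.1
= 1085 * 4.868419
= 5282.2344


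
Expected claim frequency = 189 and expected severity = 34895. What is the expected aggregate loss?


E[S] = E[N] * E[X]
= 189 * 34895
= 6.5952e+06


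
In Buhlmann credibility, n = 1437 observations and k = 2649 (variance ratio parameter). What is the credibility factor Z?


Z = n / (n + k)
= 1437 / (1437 + 2649)
= 1437 / 4086
= 0.3517


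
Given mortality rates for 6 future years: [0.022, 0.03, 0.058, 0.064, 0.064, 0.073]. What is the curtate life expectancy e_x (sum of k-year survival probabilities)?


e_x = sum_{k=1}^{n} k_p_x
k_p_x values:
  1_p_x = 0.978
  2_p_x = 0.94866
  3_p_x = 0.893638
  4_p_x = 0.836445
  5_p_x = 0.782912
  6_p_x = 0.72576
e_x = 5.1654


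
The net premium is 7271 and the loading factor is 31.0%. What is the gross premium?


Gross = net * (1 + loading)
= 7271 * (1 + 0.31)
= 7271 * 1.31
= 9525.01


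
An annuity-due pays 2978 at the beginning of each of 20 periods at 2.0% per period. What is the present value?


PV_due = PMT * (1-(1+i)^(-n))/i * (1+i)
PV_immediate = 48694.5685
PV_due = 48694.5685 * 1.02
= 49668.4599


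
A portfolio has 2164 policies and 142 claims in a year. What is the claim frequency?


frequency = claims / policies
= 142 / 2164
= 0.0656


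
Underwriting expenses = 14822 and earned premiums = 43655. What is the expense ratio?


Expense ratio = expenses / premiums
= 14822 / 43655
= 0.3395


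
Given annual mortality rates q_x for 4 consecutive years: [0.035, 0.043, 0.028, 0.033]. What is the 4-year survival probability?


p_k = 1 - q_k for each year
Survival = product of (1 - q_k)
= 0.965 * 0.957 * 0.972 * 0.967
= 0.868


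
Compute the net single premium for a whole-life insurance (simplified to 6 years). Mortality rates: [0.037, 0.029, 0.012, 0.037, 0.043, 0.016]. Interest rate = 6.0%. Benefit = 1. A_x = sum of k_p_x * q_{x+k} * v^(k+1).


v = 0.943396
Year 0: k_p_x=1.0, q=0.037, term=0.034906
Year 1: k_p_x=0.963, q=0.029, term=0.024855
Year 2: k_p_x=0.935073, q=0.012, term=0.009421
Year 3: k_p_x=0.923852, q=0.037, term=0.027076
Year 4: k_p_x=0.88967, q=0.043, term=0.028587
Year 5: k_p_x=0.851414, q=0.016, term=0.009603
A_x = 0.1344


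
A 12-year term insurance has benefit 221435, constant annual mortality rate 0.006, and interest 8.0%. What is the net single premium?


NSP = benefit * sum_{k=0}^{n-1} k_p_x * q * v^(k+1)
With constant q=0.006, v=0.925926
Sum = 0.043992
NSP = 221435 * 0.043992
= 9741.3918


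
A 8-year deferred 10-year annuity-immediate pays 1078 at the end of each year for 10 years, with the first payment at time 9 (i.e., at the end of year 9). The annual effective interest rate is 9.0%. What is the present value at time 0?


PV at time 8 of the 10-year annuity-immediate:
a_n = 1078 * (1-(1+0.09)^(-10))/0.09 = 6918.235
Discount back 8 years to time 0:
PV = 6918.235 * (1+0.09)^(-8)
= 6918.235 * 0.501866
= 3472.0289


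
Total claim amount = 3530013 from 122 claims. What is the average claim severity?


severity = total / number
= 3530013 / 122
= 28934.5328


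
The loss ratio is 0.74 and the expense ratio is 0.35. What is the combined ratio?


Combined ratio = loss ratio + expense ratio
= 0.74 + 0.35
= 1.09


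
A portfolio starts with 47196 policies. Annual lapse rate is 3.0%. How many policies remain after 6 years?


remaining = initial * (1 - lapse)^years
= 47196 * (1 - 0.03)^6
= 47196 * 0.832972
= 39312.9467


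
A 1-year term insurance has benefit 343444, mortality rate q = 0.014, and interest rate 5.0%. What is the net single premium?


NSP = benefit * q * v
v = 1/(1+i) = 0.952381
NSP = 343444 * 0.014 * 0.952381
= 4579.2533


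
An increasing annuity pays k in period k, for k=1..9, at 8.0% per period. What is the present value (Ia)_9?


(Ia)_n = sum_{k=1}^{n} k * v^k, v = 1/(1+i)
v = 0.925926
Sum computed term by term:
(Ia)_9 = 28.055


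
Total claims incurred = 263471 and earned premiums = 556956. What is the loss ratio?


Loss ratio = claims / premiums
= 263471 / 556956
= 0.4731


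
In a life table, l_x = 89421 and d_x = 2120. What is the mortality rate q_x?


q_x = d_x / l_x
= 2120 / 89421
= 0.0237


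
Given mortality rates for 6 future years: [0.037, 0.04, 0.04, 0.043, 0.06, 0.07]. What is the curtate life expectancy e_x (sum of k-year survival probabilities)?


e_x = sum_{k=1}^{n} k_p_x
k_p_x values:
  1_p_x = 0.963
  2_p_x = 0.92448
  3_p_x = 0.887501
  4_p_x = 0.849338
  5_p_x = 0.798378
  6_p_x = 0.742492
e_x = 5.1652


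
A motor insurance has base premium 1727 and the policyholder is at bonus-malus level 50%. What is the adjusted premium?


adjusted = base * BM_level / 100
= 1727 * 50 / 100
= 1727 * 0.5
= 863.5


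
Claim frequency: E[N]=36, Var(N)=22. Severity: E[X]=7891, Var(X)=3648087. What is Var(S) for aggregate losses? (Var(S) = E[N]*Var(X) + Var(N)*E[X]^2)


Var(S) = E[N]*Var(X) + Var(N)*E[X]^2
= 36*3648087 + 22*7891^2
= 131331132 + 1369893382
= 1.5012e+09


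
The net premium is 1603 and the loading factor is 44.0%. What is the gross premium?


Gross = net * (1 + loading)
= 1603 * (1 + 0.44)
= 1603 * 1.44
= 2308.32


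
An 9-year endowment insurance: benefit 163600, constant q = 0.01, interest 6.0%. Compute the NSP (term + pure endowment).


Term component = 10734.2762
Pure endowment = 9_p_x * v^9 * benefit = 0.913517 * 0.591898 * 163600 = 88460.0669
NSP = 99194.343


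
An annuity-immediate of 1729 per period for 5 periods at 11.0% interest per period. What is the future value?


FV = PMT * ((1+i)^n - 1) / i
= 1729 * ((1.11)^5 - 1) / 0.11
= 1729 * (1.685058 - 1) / 0.11
= 10767.8686


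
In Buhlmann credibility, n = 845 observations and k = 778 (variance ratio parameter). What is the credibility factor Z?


Z = n / (n + k)
= 845 / (845 + 778)
= 845 / 1623
= 0.5206


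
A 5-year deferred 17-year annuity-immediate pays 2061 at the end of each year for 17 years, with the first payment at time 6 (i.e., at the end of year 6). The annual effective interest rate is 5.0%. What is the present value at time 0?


PV at time 5 of the 17-year annuity-immediate:
a_n = 2061 * (1-(1+0.05)^(-17))/0.05 = 23235.8505
Discount back 5 years to time 0:
PV = 23235.8505 * (1+0.05)^(-5)
= 23235.8505 * 0.783526
= 18205.8969


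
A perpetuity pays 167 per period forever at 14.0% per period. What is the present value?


PV = PMT / i
= 167 / 0.14
= 1192.8571


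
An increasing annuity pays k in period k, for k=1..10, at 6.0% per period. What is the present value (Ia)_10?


(Ia)_n = sum_{k=1}^{n} k * v^k, v = 1/(1+i)
v = 0.943396
Sum computed term by term:
(Ia)_10 = 36.9624


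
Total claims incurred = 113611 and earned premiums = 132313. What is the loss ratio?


Loss ratio = claims / premiums
= 113611 / 132313
= 0.8587


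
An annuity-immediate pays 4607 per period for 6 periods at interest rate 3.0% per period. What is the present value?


PV = PMT * (1 - (1+i)^(-n)) / i
= 4607 * (1 - (1+0.03)^(-6)) / 0.03
= 4607 * (1 - 0.837484) / 0.03
= 4607 * 5.417191
= 24957.001


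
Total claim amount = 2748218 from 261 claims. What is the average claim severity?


severity = total / number
= 2748218 / 261
= 10529.5709


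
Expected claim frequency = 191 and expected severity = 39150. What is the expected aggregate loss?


E[S] = E[N] * E[X]
= 191 * 39150
= 7.4776e+06


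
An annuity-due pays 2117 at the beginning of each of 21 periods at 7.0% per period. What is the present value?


PV_due = PMT * (1-(1+i)^(-n))/i * (1+i)
PV_immediate = 22938.8114
PV_due = 22938.8114 * 1.07
= 24544.5282


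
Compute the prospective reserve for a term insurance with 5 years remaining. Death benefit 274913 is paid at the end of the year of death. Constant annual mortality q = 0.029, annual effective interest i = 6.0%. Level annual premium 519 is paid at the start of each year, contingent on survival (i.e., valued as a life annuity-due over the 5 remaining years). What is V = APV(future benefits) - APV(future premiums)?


v = 1/(1+i) = 0.943396
APV(future benefits) per unit = sum_{k=0}^{4} k_p_x * q * v^(k+1) = 0.115671
APV(future benefits) = 274913 * 0.115671 = 31799.3839
Life annuity-due factor ä_{x:5} = sum_{k=0}^{4} k_p_x * v^k = 4.227964
APV(future premiums) = 519 * 4.227964 = 2194.3134
V = 31799.3839 - 2194.3134
= 29605.0705


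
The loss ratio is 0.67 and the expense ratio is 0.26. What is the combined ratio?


Combined ratio = loss ratio + expense ratio
= 0.67 + 0.26
= 0.93


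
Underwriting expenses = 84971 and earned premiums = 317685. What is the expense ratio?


Expense ratio = expenses / premiums
= 84971 / 317685
= 0.2675


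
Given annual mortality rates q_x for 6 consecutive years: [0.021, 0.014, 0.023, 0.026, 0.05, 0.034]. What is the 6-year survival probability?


p_k = 1 - q_k for each year
Survival = product of (1 - q_k)
= 0.979 * 0.986 * 0.977 * 0.974 * 0.95 * 0.966
= 0.843


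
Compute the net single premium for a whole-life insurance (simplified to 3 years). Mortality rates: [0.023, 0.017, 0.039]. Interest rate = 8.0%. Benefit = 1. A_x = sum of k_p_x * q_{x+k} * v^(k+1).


v = 0.925926
Year 0: k_p_x=1.0, q=0.023, term=0.021296
Year 1: k_p_x=0.977, q=0.017, term=0.01424
Year 2: k_p_x=0.960391, q=0.039, term=0.029733
A_x = 0.0653


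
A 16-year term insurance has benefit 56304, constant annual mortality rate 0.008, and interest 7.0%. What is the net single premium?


NSP = benefit * sum_{k=0}^{n-1} k_p_x * q * v^(k+1)
With constant q=0.008, v=0.934579
Sum = 0.072012
NSP = 56304 * 0.072012
= 4054.5613


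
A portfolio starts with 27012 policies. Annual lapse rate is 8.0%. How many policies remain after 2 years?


remaining = initial * (1 - lapse)^years
= 27012 * (1 - 0.08)^2
= 27012 * 0.8464
= 22862.9568


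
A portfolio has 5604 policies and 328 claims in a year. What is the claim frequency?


frequency = claims / policies
= 328 / 5604
= 0.0585


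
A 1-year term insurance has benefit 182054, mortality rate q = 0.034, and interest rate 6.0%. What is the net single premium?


NSP = benefit * q * v
v = 1/(1+i) = 0.943396
NSP = 182054 * 0.034 * 0.943396
= 5839.4679


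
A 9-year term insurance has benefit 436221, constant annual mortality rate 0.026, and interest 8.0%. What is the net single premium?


NSP = benefit * sum_{k=0}^{n-1} k_p_x * q * v^(k+1)
With constant q=0.026, v=0.925926
Sum = 0.148481
NSP = 436221 * 0.148481
= 64770.5419


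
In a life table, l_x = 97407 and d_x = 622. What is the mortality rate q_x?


q_x = d_x / l_x
= 622 / 97407
= 0.0064


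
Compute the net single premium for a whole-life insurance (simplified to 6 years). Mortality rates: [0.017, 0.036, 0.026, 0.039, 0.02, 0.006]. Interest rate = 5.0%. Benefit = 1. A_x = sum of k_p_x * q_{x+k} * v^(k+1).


v = 0.952381
Year 0: k_p_x=1.0, q=0.017, term=0.01619
Year 1: k_p_x=0.983, q=0.036, term=0.032098
Year 2: k_p_x=0.947612, q=0.026, term=0.021283
Year 3: k_p_x=0.922974, q=0.039, term=0.029614
Year 4: k_p_x=0.886978, q=0.02, term=0.013899
Year 5: k_p_x=0.869239, q=0.006, term=0.003892
A_x = 0.117


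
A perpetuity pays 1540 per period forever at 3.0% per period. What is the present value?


PV = PMT / i
= 1540 / 0.03
= 51333.3333


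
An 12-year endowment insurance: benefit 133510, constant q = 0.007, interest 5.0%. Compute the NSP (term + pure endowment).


Term component = 8004.1408
Pure endowment = 12_p_x * v^12 * benefit = 0.91916 * 0.556837 * 133510 = 68333.425
NSP = 76337.5658


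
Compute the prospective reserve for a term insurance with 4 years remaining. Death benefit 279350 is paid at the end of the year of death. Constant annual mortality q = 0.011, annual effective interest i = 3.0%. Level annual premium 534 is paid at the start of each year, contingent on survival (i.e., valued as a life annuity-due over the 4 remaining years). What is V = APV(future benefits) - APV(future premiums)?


v = 1/(1+i) = 0.970874
APV(future benefits) per unit = sum_{k=0}^{3} k_p_x * q * v^(k+1) = 0.040235
APV(future benefits) = 279350 * 0.040235 = 11239.5903
Life annuity-due factor ä_{x:4} = sum_{k=0}^{3} k_p_x * v^k = 3.76744
APV(future premiums) = 534 * 3.76744 = 2011.813
V = 11239.5903 - 2011.813
= 9227.7773


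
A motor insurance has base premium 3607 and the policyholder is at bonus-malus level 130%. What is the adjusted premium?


adjusted = base * BM_level / 100
= 3607 * 130 / 100
= 3607 * 1.3
= 4689.1


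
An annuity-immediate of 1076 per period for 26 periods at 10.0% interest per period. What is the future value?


FV = PMT * ((1+i)^n - 1) / i
= 1076 * ((1.1)^26 - 1) / 0.1
= 1076 * (11.918177 - 1) / 0.1
= 117479.5795


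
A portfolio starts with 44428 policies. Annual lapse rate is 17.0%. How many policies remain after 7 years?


remaining = initial * (1 - lapse)^years
= 44428 * (1 - 0.17)^7
= 44428 * 0.271361
= 12056.0047


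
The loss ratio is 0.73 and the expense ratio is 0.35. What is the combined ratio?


Combined ratio = loss ratio + expense ratio
= 0.73 + 0.35
= 1.08


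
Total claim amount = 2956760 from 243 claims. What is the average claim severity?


severity = total / number
= 2956760 / 243
= 12167.7366


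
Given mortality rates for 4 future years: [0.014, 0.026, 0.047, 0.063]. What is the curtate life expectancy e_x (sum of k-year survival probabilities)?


e_x = sum_{k=1}^{n} k_p_x
k_p_x values:
  1_p_x = 0.986
  2_p_x = 0.960364
  3_p_x = 0.915227
  4_p_x = 0.857568
e_x = 3.7192


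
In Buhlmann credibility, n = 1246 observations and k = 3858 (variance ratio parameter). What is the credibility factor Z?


Z = n / (n + k)
= 1246 / (1246 + 3858)
= 1246 / 5104
= 0.2441


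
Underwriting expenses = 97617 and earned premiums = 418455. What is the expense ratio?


Expense ratio = expenses / premiums
= 97617 / 418455
= 0.2333


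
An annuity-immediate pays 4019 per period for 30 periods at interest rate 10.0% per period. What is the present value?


PV = PMT * (1 - (1+i)^(-n)) / i
= 4019 * (1 - (1+0.1)^(-30)) / 0.1
= 4019 * (1 - 0.057309) / 0.1
= 4019 * 9.426914
= 37886.7692


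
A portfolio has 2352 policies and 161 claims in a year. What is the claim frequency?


frequency = claims / policies
= 161 / 2352
= 0.0685


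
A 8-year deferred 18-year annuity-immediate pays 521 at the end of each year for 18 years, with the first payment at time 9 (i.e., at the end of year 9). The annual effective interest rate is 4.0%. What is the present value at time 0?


PV at time 8 of the 18-year annuity-immediate:
a_n = 521 * (1-(1+0.04)^(-18))/0.04 = 6595.4937
Discount back 8 years to time 0:
PV = 6595.4937 * (1+0.04)^(-8)
= 6595.4937 * 0.73069
= 4819.2627


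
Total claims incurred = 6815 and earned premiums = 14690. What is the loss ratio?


Loss ratio = claims / premiums
= 6815 / 14690
= 0.4639


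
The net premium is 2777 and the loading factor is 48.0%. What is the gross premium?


Gross = net * (1 + loading)
= 2777 * (1 + 0.48)
= 2777 * 1.48
= 4109.96


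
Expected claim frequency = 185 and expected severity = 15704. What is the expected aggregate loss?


E[S] = E[N] * E[X]
= 185 * 15704
= 2.9052e+06


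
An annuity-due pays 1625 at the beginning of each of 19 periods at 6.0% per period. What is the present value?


PV_due = PMT * (1-(1+i)^(-n))/i * (1+i)
PV_immediate = 18131.9393
PV_due = 18131.9393 * 1.06
= 19219.8557


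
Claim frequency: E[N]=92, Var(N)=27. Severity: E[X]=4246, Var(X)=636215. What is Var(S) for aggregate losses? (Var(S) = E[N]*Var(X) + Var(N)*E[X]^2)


Var(S) = E[N]*Var(X) + Var(N)*E[X]^2
= 92*636215 + 27*4246^2
= 58531780 + 486769932
= 5.4530e+08


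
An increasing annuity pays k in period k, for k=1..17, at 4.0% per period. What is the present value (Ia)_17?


(Ia)_n = sum_{k=1}^{n} k * v^k, v = 1/(1+i)
v = 0.961538
Sum computed term by term:
(Ia)_17 = 98.1238


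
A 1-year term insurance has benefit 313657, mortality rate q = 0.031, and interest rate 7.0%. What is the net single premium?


NSP = benefit * q * v
v = 1/(1+i) = 0.934579
NSP = 313657 * 0.031 * 0.934579
= 9087.2589


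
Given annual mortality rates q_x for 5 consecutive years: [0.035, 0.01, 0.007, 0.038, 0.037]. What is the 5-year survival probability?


p_k = 1 - q_k for each year
Survival = product of (1 - q_k)
= 0.965 * 0.99 * 0.993 * 0.962 * 0.963
= 0.8788


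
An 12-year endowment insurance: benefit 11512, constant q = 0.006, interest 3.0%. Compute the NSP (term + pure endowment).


Term component = 666.7096
Pure endowment = 12_p_x * v^12 * benefit = 0.930329 * 0.70138 * 11512 = 7511.7426
NSP = 8178.4522


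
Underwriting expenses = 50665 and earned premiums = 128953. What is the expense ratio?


Expense ratio = expenses / premiums
= 50665 / 128953
= 0.3929


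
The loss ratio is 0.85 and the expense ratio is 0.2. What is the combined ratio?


Combined ratio = loss ratio + expense ratio
= 0.85 + 0.2
= 1.05


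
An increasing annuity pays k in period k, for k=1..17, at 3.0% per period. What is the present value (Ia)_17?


(Ia)_n = sum_{k=1}^{n} k * v^k, v = 1/(1+i)
v = 0.970874
Sum computed term by term:
(Ia)_17 = 109.1941


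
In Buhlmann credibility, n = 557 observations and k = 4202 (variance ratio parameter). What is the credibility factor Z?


Z = n / (n + k)
= 557 / (557 + 4202)
= 557 / 4759
= 0.117


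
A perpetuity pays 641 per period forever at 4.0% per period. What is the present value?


PV = PMT / i
= 641 / 0.04
= 16025.0


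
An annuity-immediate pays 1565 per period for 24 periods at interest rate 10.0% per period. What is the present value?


PV = PMT * (1 - (1+i)^(-n)) / i
= 1565 * (1 - (1+0.1)^(-24)) / 0.1
= 1565 * (1 - 0.101526) / 0.1
= 1565 * 8.984744
= 14061.1244


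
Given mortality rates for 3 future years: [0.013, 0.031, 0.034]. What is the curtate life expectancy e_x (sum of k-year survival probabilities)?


e_x = sum_{k=1}^{n} k_p_x
k_p_x values:
  1_p_x = 0.987
  2_p_x = 0.956403
  3_p_x = 0.923885
e_x = 2.8673


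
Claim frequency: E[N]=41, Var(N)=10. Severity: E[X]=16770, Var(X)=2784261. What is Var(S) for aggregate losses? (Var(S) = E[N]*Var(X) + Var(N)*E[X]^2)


Var(S) = E[N]*Var(X) + Var(N)*E[X]^2
= 41*2784261 + 10*16770^2
= 114154701 + 2812329000
= 2.9265e+09


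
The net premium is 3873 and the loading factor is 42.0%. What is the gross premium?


Gross = net * (1 + loading)
= 3873 * (1 + 0.42)
= 3873 * 1.42
= 5499.66


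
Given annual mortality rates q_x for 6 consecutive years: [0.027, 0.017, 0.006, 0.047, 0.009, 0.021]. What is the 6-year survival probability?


p_k = 1 - q_k for each year
Survival = product of (1 - q_k)
= 0.973 * 0.983 * 0.994 * 0.953 * 0.991 * 0.979
= 0.879


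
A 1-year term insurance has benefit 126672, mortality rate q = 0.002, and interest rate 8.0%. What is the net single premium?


NSP = benefit * q * v
v = 1/(1+i) = 0.925926
NSP = 126672 * 0.002 * 0.925926
= 234.5778


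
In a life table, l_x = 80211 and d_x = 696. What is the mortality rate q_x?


q_x = d_x / l_x
= 696 / 80211
= 0.0087


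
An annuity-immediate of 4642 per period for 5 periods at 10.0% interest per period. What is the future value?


FV = PMT * ((1+i)^n - 1) / i
= 4642 * ((1.1)^5 - 1) / 0.1
= 4642 * (1.61051 - 1) / 0.1
= 28339.8742
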